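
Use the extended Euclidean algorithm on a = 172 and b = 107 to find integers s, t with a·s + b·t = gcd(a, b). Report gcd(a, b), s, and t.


Euclidean algorithm on (172, 107) — divide until remainder is 0:
  172 = 1 · 107 + 65
  107 = 1 · 65 + 42
  65 = 1 · 42 + 23
  42 = 1 · 23 + 19
  23 = 1 · 19 + 4
  19 = 4 · 4 + 3
  4 = 1 · 3 + 1
  3 = 3 · 1 + 0
gcd(172, 107) = 1.
Track Bezout coefficients alongside the remainders: start with r₀ = 172 = a·1 + b·0 (s = 1, t = 0) and r₁ = 107 = a·0 + b·1 (s = 0, t = 1); each new remainder r_{k+1} = r_{k-1} − q_k·r_k inherits s_{k+1} = s_{k-1} − q_k·s_k, t_{k+1} = t_{k-1} − q_k·t_k, so r_k = a·s_k + b·t_k at every step:
  q = 1: r = 65, s = 1 − 1·0 = 1, t = 0 − 1·1 = -1  (check: 172·1 + 107·(-1) = 65)
  q = 1: r = 42, s = 0 − 1·1 = -1, t = 1 − 1·(-1) = 2  (check: 172·(-1) + 107·2 = 42)
  q = 1: r = 23, s = 1 − 1·(-1) = 2, t = -1 − 1·2 = -3  (check: 172·2 + 107·(-3) = 23)
  q = 1: r = 19, s = -1 − 1·2 = -3, t = 2 − 1·(-3) = 5  (check: 172·(-3) + 107·5 = 19)
  q = 1: r = 4, s = 2 − 1·(-3) = 5, t = -3 − 1·5 = -8  (check: 172·5 + 107·(-8) = 4)
  q = 4: r = 3, s = -3 − 4·5 = -23, t = 5 − 4·(-8) = 37  (check: 172·(-23) + 107·37 = 3)
  q = 1: r = 1, s = 5 − 1·(-23) = 28, t = -8 − 1·37 = -45  (check: 172·28 + 107·(-45) = 1)
The row with r = 1 (the gcd) gives the Bezout coefficients s = 28, t = -45.
Result: 172 · (28) + 107 · (-45) = 1.

gcd(172, 107) = 1; s = 28, t = -45 (check: 172·28 + 107·(-45) = 1).


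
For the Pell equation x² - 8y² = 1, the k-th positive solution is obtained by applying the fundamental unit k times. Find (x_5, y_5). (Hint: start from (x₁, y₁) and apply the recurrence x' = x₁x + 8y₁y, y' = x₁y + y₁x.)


Step 1: Find the fundamental solution (x₁, y₁) of x² - 8y² = 1.
  Expand √8 as a continued fraction. a₀ = ⌊√8⌋ = 2; iterate m_{k+1} = d_k·a_k − m_k, d_{k+1} = (8 − m_{k+1}²)/d_k, a_{k+1} = ⌊(a₀ + m_{k+1})/d_{k+1}⌋ (starting m₀ = 0, d₀ = 1), with convergents p_k = a_k·p_{k-1} + p_{k-2}, q_k = a_k·q_{k-1} + q_{k-2} (p₋₁ = 1, q₋₁ = 0):
  k = 0: a₀ = 2; p₀/q₀ = 2/1; p₀² − 8·q₀² = 4 − 8 = -4.
  k = 1: m = 2, d = 4, a = ⌊(2 + 2)/4⌋ = 1; p/q = (1·2 + 1)/(1·1 + 0) = 3/1; p² − 8·q² = 9 − 8 = 1.
  The first convergent with p² − 8·q² = 1 gives the fundamental solution (x₁, y₁) = (3, 1).
Step 2: Apply the recurrence (x_{n+1}, y_{n+1}) = (x₁x_n + 8y₁y_n, x₁y_n + y₁x_n) repeatedly.
  From (x_1, y_1) = (3, 1): x_2 = 3·3 + 8·1·1 = 17; y_2 = 3·1 + 1·3 = 6.
  From (x_2, y_2) = (17, 6): x_3 = 3·17 + 8·1·6 = 99; y_3 = 3·6 + 1·17 = 35.
  From (x_3, y_3) = (99, 35): x_4 = 3·99 + 8·1·35 = 577; y_4 = 3·35 + 1·99 = 204.
  From (x_4, y_4) = (577, 204): x_5 = 3·577 + 8·1·204 = 3363; y_5 = 3·204 + 1·577 = 1189.
Step 3: Verify x_5² - 8·y_5² = 11309769 - 11309768 = 1 (should be 1). ✓

(x_1, y_1) = (3, 1); (x_5, y_5) = (3363, 1189).


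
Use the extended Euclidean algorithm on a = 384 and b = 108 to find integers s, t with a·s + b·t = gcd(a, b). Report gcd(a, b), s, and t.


Euclidean algorithm on (384, 108) — divide until remainder is 0:
  384 = 3 · 108 + 60
  108 = 1 · 60 + 48
  60 = 1 · 48 + 12
  48 = 4 · 12 + 0
gcd(384, 108) = 12.
Track Bezout coefficients alongside the remainders: start with r₀ = 384 = a·1 + b·0 (s = 1, t = 0) and r₁ = 108 = a·0 + b·1 (s = 0, t = 1); each new remainder r_{k+1} = r_{k-1} − q_k·r_k inherits s_{k+1} = s_{k-1} − q_k·s_k, t_{k+1} = t_{k-1} − q_k·t_k, so r_k = a·s_k + b·t_k at every step:
  q = 3: r = 60, s = 1 − 3·0 = 1, t = 0 − 3·1 = -3  (check: 384·1 + 108·(-3) = 60)
  q = 1: r = 48, s = 0 − 1·1 = -1, t = 1 − 1·(-3) = 4  (check: 384·(-1) + 108·4 = 48)
  q = 1: r = 12, s = 1 − 1·(-1) = 2, t = -3 − 1·4 = -7  (check: 384·2 + 108·(-7) = 12)
The row with r = 12 (the gcd) gives the Bezout coefficients s = 2, t = -7.
Result: 384 · (2) + 108 · (-7) = 12.

gcd(384, 108) = 12; s = 2, t = -7 (check: 384·2 + 108·(-7) = 12).


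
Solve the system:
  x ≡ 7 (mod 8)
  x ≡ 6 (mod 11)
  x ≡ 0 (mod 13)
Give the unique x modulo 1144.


Moduli 8, 11, 13 are pairwise coprime; by CRT there is a unique solution modulo M = 8 · 11 · 13 = 1144.
Solve pairwise, accumulating the modulus:
  Start with x ≡ 7 (mod 8).
  Combine with x ≡ 6 (mod 11): since gcd(8, 11) = 1, we get a unique residue mod 88.
    Write x = 7 + 8·t and substitute into x ≡ 6 (mod 11): 8·t ≡ 6 − 7 = -1 (mod 11).
    Reduce coefficients mod 11: 8·t ≡ 10 (mod 11).
    The inverse of 8 mod 11 is 7 (since 8·7 = 56 = 5·11 + 1), so t ≡ 7·10 = 70 ≡ 4 (mod 11).
    Then x = 7 + 8·4 = 39, valid modulo lcm(8, 11) = 88: x ≡ 39 (mod 88).
  Combine with x ≡ 0 (mod 13): since gcd(88, 13) = 1, we get a unique residue mod 1144.
    Write x = 39 + 88·t and substitute into x ≡ 0 (mod 13): 88·t ≡ 0 − 39 = -39 (mod 13).
    Reduce coefficients mod 13: 10·t ≡ 0 (mod 13).
    The inverse of 10 mod 13 is 4 (since 10·4 = 40 = 3·13 + 1), so t ≡ 4·0 = 0 ≡ 0 (mod 13).
    Then x = 39 + 88·0 = 39, valid modulo lcm(88, 13) = 1144: x ≡ 39 (mod 1144).
Verify: 39 mod 8 = 7 ✓, 39 mod 11 = 6 ✓, 39 mod 13 = 0 ✓.

x ≡ 39 (mod 1144).


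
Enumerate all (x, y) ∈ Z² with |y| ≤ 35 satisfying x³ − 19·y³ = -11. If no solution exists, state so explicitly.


The equation is x³ - 19y³ = -11. For fixed y, x³ = 19·y³ − 11, so a solution requires the RHS to be a perfect cube.
Strategy: iterate y from -35 to 35, compute RHS = 19·y³ − 11, and check whether it is a (positive or negative) perfect cube.
Check small values of y:
  y = 0: RHS = -11 is not a perfect cube.
  y = 1: RHS = 8 = (2)³ ⇒ x = 2 works.
  y = -1: RHS = -30 is not a perfect cube.
  y = 2: RHS = 141 is not a perfect cube.
  y = -2: RHS = -163 is not a perfect cube.
  y = 3: RHS = 502 is not a perfect cube.
  y = -3: RHS = -524 is not a perfect cube.
Continuing the search up to |y| = 35 finds no further solutions beyond those listed.
Collected solutions: (2, 1).

Solutions (with |y| ≤ 35): (2, 1).


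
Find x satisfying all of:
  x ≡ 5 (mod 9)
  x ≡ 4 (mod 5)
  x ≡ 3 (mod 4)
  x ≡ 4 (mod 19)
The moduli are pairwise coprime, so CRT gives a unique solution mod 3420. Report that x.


Product of moduli M = 9 · 5 · 4 · 19 = 3420.
Merge one congruence at a time:
  Start: x ≡ 5 (mod 9).
  Combine with x ≡ 4 (mod 5); new modulus lcm = 45.
    Write x = 5 + 9·t and substitute into x ≡ 4 (mod 5): 9·t ≡ 4 − 5 = -1 (mod 5).
    Reduce coefficients mod 5: 4·t ≡ 4 (mod 5).
    The inverse of 4 mod 5 is 4 (since 4·4 = 16 = 3·5 + 1), so t ≡ 4·4 = 16 ≡ 1 (mod 5).
    Then x = 5 + 9·1 = 14, valid modulo lcm(9, 5) = 45: x ≡ 14 (mod 45).
  Combine with x ≡ 3 (mod 4); new modulus lcm = 180.
    Write x = 14 + 45·t and substitute into x ≡ 3 (mod 4): 45·t ≡ 3 − 14 = -11 (mod 4).
    Reduce coefficients mod 4: 1·t ≡ 1 (mod 4).
    So t ≡ 1 (mod 4).
    Then x = 14 + 45·1 = 59, valid modulo lcm(45, 4) = 180: x ≡ 59 (mod 180).
  Combine with x ≡ 4 (mod 19); new modulus lcm = 3420.
    Write x = 59 + 180·t and substitute into x ≡ 4 (mod 19): 180·t ≡ 4 − 59 = -55 (mod 19).
    Reduce coefficients mod 19: 9·t ≡ 2 (mod 19).
    The inverse of 9 mod 19 is 17 (since 9·17 = 153 = 8·19 + 1), so t ≡ 17·2 = 34 ≡ 15 (mod 19).
    Then x = 59 + 180·15 = 2759, valid modulo lcm(180, 19) = 3420: x ≡ 2759 (mod 3420).
Verify against each original: 2759 mod 9 = 5, 2759 mod 5 = 4, 2759 mod 4 = 3, 2759 mod 19 = 4.

x ≡ 2759 (mod 3420).


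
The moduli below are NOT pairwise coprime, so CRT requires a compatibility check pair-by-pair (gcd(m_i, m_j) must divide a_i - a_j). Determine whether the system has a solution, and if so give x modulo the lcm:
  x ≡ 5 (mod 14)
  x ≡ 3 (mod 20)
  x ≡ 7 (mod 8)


Moduli 14, 20, 8 are not pairwise coprime, so CRT works modulo lcm(m_i) when all pairwise compatibility conditions hold.
Pairwise compatibility: gcd(m_i, m_j) must divide a_i - a_j for every pair.
Merge one congruence at a time:
  Start: x ≡ 5 (mod 14).
  Combine with x ≡ 3 (mod 20): gcd(14, 20) = 2; 3 - 5 = -2, which IS divisible by 2, so compatible.
    Write x = 5 + 14·t and substitute into x ≡ 3 (mod 20): 14·t ≡ 3 − 5 = -2 (mod 20).
    Divide the congruence (and modulus) by g = 2: 7·t ≡ -1 (mod 10).
    Reduce coefficients mod 10: 7·t ≡ 9 (mod 10).
    The inverse of 7 mod 10 is 3 (since 7·3 = 21 = 2·10 + 1), so t ≡ 3·9 = 27 ≡ 7 (mod 10).
    Then x = 5 + 14·7 = 103, valid modulo lcm(14, 20) = 140: x ≡ 103 (mod 140).
  Combine with x ≡ 7 (mod 8): gcd(140, 8) = 4; 7 - 103 = -96, which IS divisible by 4, so compatible.
    Write x = 103 + 140·t and substitute into x ≡ 7 (mod 8): 140·t ≡ 7 − 103 = -96 (mod 8).
    Divide the congruence (and modulus) by g = 4: 35·t ≡ -24 (mod 2).
    Reduce coefficients mod 2: 1·t ≡ 0 (mod 2).
    So t ≡ 0 (mod 2).
    Then x = 103 + 140·0 = 103, valid modulo lcm(140, 8) = 280: x ≡ 103 (mod 280).
Verify: 103 mod 14 = 5, 103 mod 20 = 3, 103 mod 8 = 7.

x ≡ 103 (mod 280).


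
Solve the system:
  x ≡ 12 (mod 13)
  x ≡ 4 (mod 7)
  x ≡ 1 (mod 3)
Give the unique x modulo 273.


Moduli 13, 7, 3 are pairwise coprime; by CRT there is a unique solution modulo M = 13 · 7 · 3 = 273.
Solve pairwise, accumulating the modulus:
  Start with x ≡ 12 (mod 13).
  Combine with x ≡ 4 (mod 7): since gcd(13, 7) = 1, we get a unique residue mod 91.
    Write x = 12 + 13·t and substitute into x ≡ 4 (mod 7): 13·t ≡ 4 − 12 = -8 (mod 7).
    Reduce coefficients mod 7: 6·t ≡ 6 (mod 7).
    The inverse of 6 mod 7 is 6 (since 6·6 = 36 = 5·7 + 1), so t ≡ 6·6 = 36 ≡ 1 (mod 7).
    Then x = 12 + 13·1 = 25, valid modulo lcm(13, 7) = 91: x ≡ 25 (mod 91).
  Combine with x ≡ 1 (mod 3): since gcd(91, 3) = 1, we get a unique residue mod 273.
    Write x = 25 + 91·t and substitute into x ≡ 1 (mod 3): 91·t ≡ 1 − 25 = -24 (mod 3).
    Reduce coefficients mod 3: 1·t ≡ 0 (mod 3).
    So t ≡ 0 (mod 3).
    Then x = 25 + 91·0 = 25, valid modulo lcm(91, 3) = 273: x ≡ 25 (mod 273).
Verify: 25 mod 13 = 12 ✓, 25 mod 7 = 4 ✓, 25 mod 3 = 1 ✓.

x ≡ 25 (mod 273).


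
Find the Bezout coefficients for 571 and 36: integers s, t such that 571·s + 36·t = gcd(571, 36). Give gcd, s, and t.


Euclidean algorithm on (571, 36) — divide until remainder is 0:
  571 = 15 · 36 + 31
  36 = 1 · 31 + 5
  31 = 6 · 5 + 1
  5 = 5 · 1 + 0
gcd(571, 36) = 1.
Track Bezout coefficients alongside the remainders: start with r₀ = 571 = a·1 + b·0 (s = 1, t = 0) and r₁ = 36 = a·0 + b·1 (s = 0, t = 1); each new remainder r_{k+1} = r_{k-1} − q_k·r_k inherits s_{k+1} = s_{k-1} − q_k·s_k, t_{k+1} = t_{k-1} − q_k·t_k, so r_k = a·s_k + b·t_k at every step:
  q = 15: r = 31, s = 1 − 15·0 = 1, t = 0 − 15·1 = -15  (check: 571·1 + 36·(-15) = 31)
  q = 1: r = 5, s = 0 − 1·1 = -1, t = 1 − 1·(-15) = 16  (check: 571·(-1) + 36·16 = 5)
  q = 6: r = 1, s = 1 − 6·(-1) = 7, t = -15 − 6·16 = -111  (check: 571·7 + 36·(-111) = 1)
The row with r = 1 (the gcd) gives the Bezout coefficients s = 7, t = -111.
Result: 571 · (7) + 36 · (-111) = 1.

gcd(571, 36) = 1; s = 7, t = -111 (check: 571·7 + 36·(-111) = 1).


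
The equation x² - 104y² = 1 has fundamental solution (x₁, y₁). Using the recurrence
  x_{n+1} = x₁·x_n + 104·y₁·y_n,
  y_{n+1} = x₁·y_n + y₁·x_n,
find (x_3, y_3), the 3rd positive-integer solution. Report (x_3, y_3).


Step 1: Find the fundamental solution (x₁, y₁) of x² - 104y² = 1.
  Expand √104 as a continued fraction. a₀ = ⌊√104⌋ = 10; iterate m_{k+1} = d_k·a_k − m_k, d_{k+1} = (104 − m_{k+1}²)/d_k, a_{k+1} = ⌊(a₀ + m_{k+1})/d_{k+1}⌋ (starting m₀ = 0, d₀ = 1), with convergents p_k = a_k·p_{k-1} + p_{k-2}, q_k = a_k·q_{k-1} + q_{k-2} (p₋₁ = 1, q₋₁ = 0):
  k = 0: a₀ = 10; p₀/q₀ = 10/1; p₀² − 104·q₀² = 100 − 104 = -4.
  k = 1: m = 10, d = 4, a = ⌊(10 + 10)/4⌋ = 5; p/q = (5·10 + 1)/(5·1 + 0) = 51/5; p² − 104·q² = 2601 − 2600 = 1.
  The first convergent with p² − 104·q² = 1 gives the fundamental solution (x₁, y₁) = (51, 5).
Step 2: Apply the recurrence (x_{n+1}, y_{n+1}) = (x₁x_n + 104y₁y_n, x₁y_n + y₁x_n) repeatedly.
  From (x_1, y_1) = (51, 5): x_2 = 51·51 + 104·5·5 = 5201; y_2 = 51·5 + 5·51 = 510.
  From (x_2, y_2) = (5201, 510): x_3 = 51·5201 + 104·5·510 = 530451; y_3 = 51·510 + 5·5201 = 52015.
Step 3: Verify x_3² - 104·y_3² = 281378263401 - 281378263400 = 1 (should be 1). ✓

(x_1, y_1) = (51, 5); (x_3, y_3) = (530451, 52015).


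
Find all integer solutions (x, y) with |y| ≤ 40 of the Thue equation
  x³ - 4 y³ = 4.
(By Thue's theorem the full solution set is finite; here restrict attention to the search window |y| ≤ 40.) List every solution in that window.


The equation is x³ - 4y³ = 4. For fixed y, x³ = 4·y³ + 4, so a solution requires the RHS to be a perfect cube.
Strategy: iterate y from -40 to 40, compute RHS = 4·y³ + 4, and check whether it is a (positive or negative) perfect cube.
Check small values of y:
  y = 0: RHS = 4 is not a perfect cube.
  y = 1: RHS = 8 = (2)³ ⇒ x = 2 works.
  y = -1: RHS = 0 = (0)³ ⇒ x = 0 works.
  y = 2: RHS = 36 is not a perfect cube.
  y = -2: RHS = -28 is not a perfect cube.
  y = 3: RHS = 112 is not a perfect cube.
  y = -3: RHS = -104 is not a perfect cube.
Continuing the search up to |y| = 40 finds no further solutions beyond those listed.
Collected solutions: (0, -1), (2, 1).

Solutions (with |y| ≤ 40): (0, -1), (2, 1).


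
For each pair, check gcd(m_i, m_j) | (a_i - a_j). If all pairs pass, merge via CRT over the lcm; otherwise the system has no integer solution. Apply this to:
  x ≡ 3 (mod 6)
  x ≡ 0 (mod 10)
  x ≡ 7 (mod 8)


Moduli 6, 10, 8 are not pairwise coprime, so CRT works modulo lcm(m_i) when all pairwise compatibility conditions hold.
Pairwise compatibility: gcd(m_i, m_j) must divide a_i - a_j for every pair.
Merge one congruence at a time:
  Start: x ≡ 3 (mod 6).
  Combine with x ≡ 0 (mod 10): gcd(6, 10) = 2, and 0 - 3 = -3 is NOT divisible by 2.
    ⇒ system is inconsistent (no integer solution).

No solution (the system is inconsistent).


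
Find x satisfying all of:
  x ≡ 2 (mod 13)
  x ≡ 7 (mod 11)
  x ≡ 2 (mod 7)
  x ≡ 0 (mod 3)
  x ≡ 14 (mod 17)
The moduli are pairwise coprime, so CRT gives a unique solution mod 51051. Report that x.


Product of moduli M = 13 · 11 · 7 · 3 · 17 = 51051.
Merge one congruence at a time:
  Start: x ≡ 2 (mod 13).
  Combine with x ≡ 7 (mod 11); new modulus lcm = 143.
    Write x = 2 + 13·t and substitute into x ≡ 7 (mod 11): 13·t ≡ 7 − 2 = 5 (mod 11).
    Reduce coefficients mod 11: 2·t ≡ 5 (mod 11).
    The inverse of 2 mod 11 is 6 (since 2·6 = 12 = 1·11 + 1), so t ≡ 6·5 = 30 ≡ 8 (mod 11).
    Then x = 2 + 13·8 = 106, valid modulo lcm(13, 11) = 143: x ≡ 106 (mod 143).
  Combine with x ≡ 2 (mod 7); new modulus lcm = 1001.
    Write x = 106 + 143·t and substitute into x ≡ 2 (mod 7): 143·t ≡ 2 − 106 = -104 (mod 7).
    Reduce coefficients mod 7: 3·t ≡ 1 (mod 7).
    The inverse of 3 mod 7 is 5 (since 3·5 = 15 = 2·7 + 1), so t ≡ 5·1 = 5 ≡ 5 (mod 7).
    Then x = 106 + 143·5 = 821, valid modulo lcm(143, 7) = 1001: x ≡ 821 (mod 1001).
  Combine with x ≡ 0 (mod 3); new modulus lcm = 3003.
    Write x = 821 + 1001·t and substitute into x ≡ 0 (mod 3): 1001·t ≡ 0 − 821 = -821 (mod 3).
    Reduce coefficients mod 3: 2·t ≡ 1 (mod 3).
    The inverse of 2 mod 3 is 2 (since 2·2 = 4 = 1·3 + 1), so t ≡ 2·1 = 2 ≡ 2 (mod 3).
    Then x = 821 + 1001·2 = 2823, valid modulo lcm(1001, 3) = 3003: x ≡ 2823 (mod 3003).
  Combine with x ≡ 14 (mod 17); new modulus lcm = 51051.
    Write x = 2823 + 3003·t and substitute into x ≡ 14 (mod 17): 3003·t ≡ 14 − 2823 = -2809 (mod 17).
    Reduce coefficients mod 17: 11·t ≡ 13 (mod 17).
    The inverse of 11 mod 17 is 14 (since 11·14 = 154 = 9·17 + 1), so t ≡ 14·13 = 182 ≡ 12 (mod 17).
    Then x = 2823 + 3003·12 = 38859, valid modulo lcm(3003, 17) = 51051: x ≡ 38859 (mod 51051).
Verify against each original: 38859 mod 13 = 2, 38859 mod 11 = 7, 38859 mod 7 = 2, 38859 mod 3 = 0, 38859 mod 17 = 14.

x ≡ 38859 (mod 51051).


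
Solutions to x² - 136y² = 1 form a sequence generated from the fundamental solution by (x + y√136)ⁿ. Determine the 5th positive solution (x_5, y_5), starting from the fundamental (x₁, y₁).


Step 1: Find the fundamental solution (x₁, y₁) of x² - 136y² = 1.
  Expand √136 as a continued fraction. a₀ = ⌊√136⌋ = 11; iterate m_{k+1} = d_k·a_k − m_k, d_{k+1} = (136 − m_{k+1}²)/d_k, a_{k+1} = ⌊(a₀ + m_{k+1})/d_{k+1}⌋ (starting m₀ = 0, d₀ = 1), with convergents p_k = a_k·p_{k-1} + p_{k-2}, q_k = a_k·q_{k-1} + q_{k-2} (p₋₁ = 1, q₋₁ = 0):
  k = 0: a₀ = 11; p₀/q₀ = 11/1; p₀² − 136·q₀² = 121 − 136 = -15.
  k = 1: m = 11, d = 15, a = ⌊(11 + 11)/15⌋ = 1; p/q = (1·11 + 1)/(1·1 + 0) = 12/1; p² − 136·q² = 144 − 136 = 8.
  k = 2: m = 4, d = 8, a = ⌊(11 + 4)/8⌋ = 1; p/q = (1·12 + 11)/(1·1 + 1) = 23/2; p² − 136·q² = 529 − 544 = -15.
  k = 3: m = 4, d = 15, a = ⌊(11 + 4)/15⌋ = 1; p/q = (1·23 + 12)/(1·2 + 1) = 35/3; p² − 136·q² = 1225 − 1224 = 1.
  The first convergent with p² − 136·q² = 1 gives the fundamental solution (x₁, y₁) = (35, 3).
Step 2: Apply the recurrence (x_{n+1}, y_{n+1}) = (x₁x_n + 136y₁y_n, x₁y_n + y₁x_n) repeatedly.
  From (x_1, y_1) = (35, 3): x_2 = 35·35 + 136·3·3 = 2449; y_2 = 35·3 + 3·35 = 210.
  From (x_2, y_2) = (2449, 210): x_3 = 35·2449 + 136·3·210 = 171395; y_3 = 35·210 + 3·2449 = 14697.
  From (x_3, y_3) = (171395, 14697): x_4 = 35·171395 + 136·3·14697 = 11995201; y_4 = 35·14697 + 3·171395 = 1028580.
  From (x_4, y_4) = (11995201, 1028580): x_5 = 35·11995201 + 136·3·1028580 = 839492675; y_5 = 35·1028580 + 3·11995201 = 71985903.
Step 3: Verify x_5² - 136·y_5² = 704747951378655625 - 704747951378655624 = 1 (should be 1). ✓

(x_1, y_1) = (35, 3); (x_5, y_5) = (839492675, 71985903).


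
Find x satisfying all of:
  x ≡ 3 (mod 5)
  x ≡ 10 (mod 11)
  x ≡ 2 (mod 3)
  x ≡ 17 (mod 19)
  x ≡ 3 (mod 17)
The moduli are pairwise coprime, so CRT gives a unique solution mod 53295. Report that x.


Product of moduli M = 5 · 11 · 3 · 19 · 17 = 53295.
Merge one congruence at a time:
  Start: x ≡ 3 (mod 5).
  Combine with x ≡ 10 (mod 11); new modulus lcm = 55.
    Write x = 3 + 5·t and substitute into x ≡ 10 (mod 11): 5·t ≡ 10 − 3 = 7 (mod 11).
    The inverse of 5 mod 11 is 9 (since 5·9 = 45 = 4·11 + 1), so t ≡ 9·7 = 63 ≡ 8 (mod 11).
    Then x = 3 + 5·8 = 43, valid modulo lcm(5, 11) = 55: x ≡ 43 (mod 55).
  Combine with x ≡ 2 (mod 3); new modulus lcm = 165.
    Write x = 43 + 55·t and substitute into x ≡ 2 (mod 3): 55·t ≡ 2 − 43 = -41 (mod 3).
    Reduce coefficients mod 3: 1·t ≡ 1 (mod 3).
    So t ≡ 1 (mod 3).
    Then x = 43 + 55·1 = 98, valid modulo lcm(55, 3) = 165: x ≡ 98 (mod 165).
  Combine with x ≡ 17 (mod 19); new modulus lcm = 3135.
    Write x = 98 + 165·t and substitute into x ≡ 17 (mod 19): 165·t ≡ 17 − 98 = -81 (mod 19).
    Reduce coefficients mod 19: 13·t ≡ 14 (mod 19).
    The inverse of 13 mod 19 is 3 (since 13·3 = 39 = 2·19 + 1), so t ≡ 3·14 = 42 ≡ 4 (mod 19).
    Then x = 98 + 165·4 = 758, valid modulo lcm(165, 19) = 3135: x ≡ 758 (mod 3135).
  Combine with x ≡ 3 (mod 17); new modulus lcm = 53295.
    Write x = 758 + 3135·t and substitute into x ≡ 3 (mod 17): 3135·t ≡ 3 − 758 = -755 (mod 17).
    Reduce coefficients mod 17: 7·t ≡ 10 (mod 17).
    The inverse of 7 mod 17 is 5 (since 7·5 = 35 = 2·17 + 1), so t ≡ 5·10 = 50 ≡ 16 (mod 17).
    Then x = 758 + 3135·16 = 50918, valid modulo lcm(3135, 17) = 53295: x ≡ 50918 (mod 53295).
Verify against each original: 50918 mod 5 = 3, 50918 mod 11 = 10, 50918 mod 3 = 2, 50918 mod 19 = 17, 50918 mod 17 = 3.

x ≡ 50918 (mod 53295).


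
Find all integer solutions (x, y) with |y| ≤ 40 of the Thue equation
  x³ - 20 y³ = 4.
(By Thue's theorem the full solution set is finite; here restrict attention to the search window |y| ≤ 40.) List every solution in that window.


The equation is x³ - 20y³ = 4. For fixed y, x³ = 20·y³ + 4, so a solution requires the RHS to be a perfect cube.
Strategy: iterate y from -40 to 40, compute RHS = 20·y³ + 4, and check whether it is a (positive or negative) perfect cube.
Check small values of y:
  y = 0: RHS = 4 is not a perfect cube.
  y = 1: RHS = 24 is not a perfect cube.
  y = -1: RHS = -16 is not a perfect cube.
  y = 2: RHS = 164 is not a perfect cube.
  y = -2: RHS = -156 is not a perfect cube.
  y = 3: RHS = 544 is not a perfect cube.
  y = -3: RHS = -536 is not a perfect cube.
Continuing the search up to |y| = 40 finds no solutions either.
No (x, y) in the scanned range satisfies the equation.

No integer solutions with |y| ≤ 40.


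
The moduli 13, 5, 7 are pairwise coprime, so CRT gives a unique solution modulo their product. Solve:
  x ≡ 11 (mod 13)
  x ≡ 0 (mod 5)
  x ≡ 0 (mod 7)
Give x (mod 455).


Moduli 13, 5, 7 are pairwise coprime; by CRT there is a unique solution modulo M = 13 · 5 · 7 = 455.
Solve pairwise, accumulating the modulus:
  Start with x ≡ 11 (mod 13).
  Combine with x ≡ 0 (mod 5): since gcd(13, 5) = 1, we get a unique residue mod 65.
    Write x = 11 + 13·t and substitute into x ≡ 0 (mod 5): 13·t ≡ 0 − 11 = -11 (mod 5).
    Reduce coefficients mod 5: 3·t ≡ 4 (mod 5).
    The inverse of 3 mod 5 is 2 (since 3·2 = 6 = 1·5 + 1), so t ≡ 2·4 = 8 ≡ 3 (mod 5).
    Then x = 11 + 13·3 = 50, valid modulo lcm(13, 5) = 65: x ≡ 50 (mod 65).
  Combine with x ≡ 0 (mod 7): since gcd(65, 7) = 1, we get a unique residue mod 455.
    Write x = 50 + 65·t and substitute into x ≡ 0 (mod 7): 65·t ≡ 0 − 50 = -50 (mod 7).
    Reduce coefficients mod 7: 2·t ≡ 6 (mod 7).
    The inverse of 2 mod 7 is 4 (since 2·4 = 8 = 1·7 + 1), so t ≡ 4·6 = 24 ≡ 3 (mod 7).
    Then x = 50 + 65·3 = 245, valid modulo lcm(65, 7) = 455: x ≡ 245 (mod 455).
Verify: 245 mod 13 = 11 ✓, 245 mod 5 = 0 ✓, 245 mod 7 = 0 ✓.

x ≡ 245 (mod 455).


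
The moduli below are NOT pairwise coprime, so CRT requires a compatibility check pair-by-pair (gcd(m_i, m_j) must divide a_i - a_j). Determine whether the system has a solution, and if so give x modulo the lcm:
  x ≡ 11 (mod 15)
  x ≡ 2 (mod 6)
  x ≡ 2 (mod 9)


Moduli 15, 6, 9 are not pairwise coprime, so CRT works modulo lcm(m_i) when all pairwise compatibility conditions hold.
Pairwise compatibility: gcd(m_i, m_j) must divide a_i - a_j for every pair.
Merge one congruence at a time:
  Start: x ≡ 11 (mod 15).
  Combine with x ≡ 2 (mod 6): gcd(15, 6) = 3; 2 - 11 = -9, which IS divisible by 3, so compatible.
    Write x = 11 + 15·t and substitute into x ≡ 2 (mod 6): 15·t ≡ 2 − 11 = -9 (mod 6).
    Divide the congruence (and modulus) by g = 3: 5·t ≡ -3 (mod 2).
    Reduce coefficients mod 2: 1·t ≡ 1 (mod 2).
    So t ≡ 1 (mod 2).
    Then x = 11 + 15·1 = 26, valid modulo lcm(15, 6) = 30: x ≡ 26 (mod 30).
  Combine with x ≡ 2 (mod 9): gcd(30, 9) = 3; 2 - 26 = -24, which IS divisible by 3, so compatible.
    Write x = 26 + 30·t and substitute into x ≡ 2 (mod 9): 30·t ≡ 2 − 26 = -24 (mod 9).
    Divide the congruence (and modulus) by g = 3: 10·t ≡ -8 (mod 3).
    Reduce coefficients mod 3: 1·t ≡ 1 (mod 3).
    So t ≡ 1 (mod 3).
    Then x = 26 + 30·1 = 56, valid modulo lcm(30, 9) = 90: x ≡ 56 (mod 90).
Verify: 56 mod 15 = 11, 56 mod 6 = 2, 56 mod 9 = 2.

x ≡ 56 (mod 90).


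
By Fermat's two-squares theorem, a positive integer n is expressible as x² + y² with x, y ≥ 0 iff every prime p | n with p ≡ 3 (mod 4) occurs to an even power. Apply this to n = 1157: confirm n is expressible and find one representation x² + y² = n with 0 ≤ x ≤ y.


Step 1: Factor n = 1157 = 13 · 89.
Step 2: Check the mod-4 condition on each prime factor: 13 ≡ 1 (mod 4), exponent 1; 89 ≡ 1 (mod 4), exponent 1.
All primes ≡ 3 (mod 4) appear to even exponent (or don't appear), so by the two-squares theorem n IS expressible as a sum of two squares.
Step 3: Build a representation. Here n = 13 · 89 is a product of primes ≡ 1 (mod 4). Each prime p ≡ 1 (mod 4) is itself a sum of two squares; find a² by testing p − a² for a perfect square:
  13: 13 − 1² = 12, 13 − 2² = 9 = 3² ⇒ 13 = 2² + 3².
  89: 89 − 1² = 88, 89 − 2² = 85, 89 − 3² = 80, 89 − 4² = 73, 89 − 5² = 64 = 8² ⇒ 89 = 5² + 8².
  Combine using the Brahmagupta–Fibonacci identity (a² + b²)(c² + d²) = (ac − bd)² + (ad + bc)² = (ac + bd)² + (ad − bc)²:
  13 · 89 = 1157: from (2² + 3²)(5² + 8²), take (2·5 − 3·8, 2·8 + 3·5) = (10 − 24, 16 + 15) = (-14, 31); dropping signs (only squares matter) gives (14, 31); check 14² + 31² = 196 + 961 = 1157 ✓.
Step 4: Order so x ≤ y and verify: 14² + 31² = 196 + 961 = 1157 = n. ✓

n = 1157 = 14² + 31² (one valid representation with x ≤ y).


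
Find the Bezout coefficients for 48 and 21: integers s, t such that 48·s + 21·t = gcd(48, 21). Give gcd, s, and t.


Euclidean algorithm on (48, 21) — divide until remainder is 0:
  48 = 2 · 21 + 6
  21 = 3 · 6 + 3
  6 = 2 · 3 + 0
gcd(48, 21) = 3.
Track Bezout coefficients alongside the remainders: start with r₀ = 48 = a·1 + b·0 (s = 1, t = 0) and r₁ = 21 = a·0 + b·1 (s = 0, t = 1); each new remainder r_{k+1} = r_{k-1} − q_k·r_k inherits s_{k+1} = s_{k-1} − q_k·s_k, t_{k+1} = t_{k-1} − q_k·t_k, so r_k = a·s_k + b·t_k at every step:
  q = 2: r = 6, s = 1 − 2·0 = 1, t = 0 − 2·1 = -2  (check: 48·1 + 21·(-2) = 6)
  q = 3: r = 3, s = 0 − 3·1 = -3, t = 1 − 3·(-2) = 7  (check: 48·(-3) + 21·7 = 3)
The row with r = 3 (the gcd) gives the Bezout coefficients s = -3, t = 7.
Result: 48 · (-3) + 21 · (7) = 3.

gcd(48, 21) = 3; s = -3, t = 7 (check: 48·(-3) + 21·7 = 3).


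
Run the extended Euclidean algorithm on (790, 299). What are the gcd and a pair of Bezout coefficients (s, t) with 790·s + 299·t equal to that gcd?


Euclidean algorithm on (790, 299) — divide until remainder is 0:
  790 = 2 · 299 + 192
  299 = 1 · 192 + 107
  192 = 1 · 107 + 85
  107 = 1 · 85 + 22
  85 = 3 · 22 + 19
  22 = 1 · 19 + 3
  19 = 6 · 3 + 1
  3 = 3 · 1 + 0
gcd(790, 299) = 1.
Track Bezout coefficients alongside the remainders: start with r₀ = 790 = a·1 + b·0 (s = 1, t = 0) and r₁ = 299 = a·0 + b·1 (s = 0, t = 1); each new remainder r_{k+1} = r_{k-1} − q_k·r_k inherits s_{k+1} = s_{k-1} − q_k·s_k, t_{k+1} = t_{k-1} − q_k·t_k, so r_k = a·s_k + b·t_k at every step:
  q = 2: r = 192, s = 1 − 2·0 = 1, t = 0 − 2·1 = -2  (check: 790·1 + 299·(-2) = 192)
  q = 1: r = 107, s = 0 − 1·1 = -1, t = 1 − 1·(-2) = 3  (check: 790·(-1) + 299·3 = 107)
  q = 1: r = 85, s = 1 − 1·(-1) = 2, t = -2 − 1·3 = -5  (check: 790·2 + 299·(-5) = 85)
  q = 1: r = 22, s = -1 − 1·2 = -3, t = 3 − 1·(-5) = 8  (check: 790·(-3) + 299·8 = 22)
  q = 3: r = 19, s = 2 − 3·(-3) = 11, t = -5 − 3·8 = -29  (check: 790·11 + 299·(-29) = 19)
  q = 1: r = 3, s = -3 − 1·11 = -14, t = 8 − 1·(-29) = 37  (check: 790·(-14) + 299·37 = 3)
  q = 6: r = 1, s = 11 − 6·(-14) = 95, t = -29 − 6·37 = -251  (check: 790·95 + 299·(-251) = 1)
The row with r = 1 (the gcd) gives the Bezout coefficients s = 95, t = -251.
Result: 790 · (95) + 299 · (-251) = 1.

gcd(790, 299) = 1; s = 95, t = -251 (check: 790·95 + 299·(-251) = 1).


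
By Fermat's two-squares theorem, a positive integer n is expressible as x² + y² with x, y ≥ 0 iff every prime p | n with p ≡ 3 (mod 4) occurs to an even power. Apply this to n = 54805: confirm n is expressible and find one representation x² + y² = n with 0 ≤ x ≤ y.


Step 1: Factor n = 54805 = 5 · 97 · 113.
Step 2: Check the mod-4 condition on each prime factor: 5 ≡ 1 (mod 4), exponent 1; 97 ≡ 1 (mod 4), exponent 1; 113 ≡ 1 (mod 4), exponent 1.
All primes ≡ 3 (mod 4) appear to even exponent (or don't appear), so by the two-squares theorem n IS expressible as a sum of two squares.
Step 3: Build a representation. Here n = 5 · 97 · 113 is a product of primes ≡ 1 (mod 4). Each prime p ≡ 1 (mod 4) is itself a sum of two squares; find a² by testing p − a² for a perfect square:
  5: 5 − 1² = 4 = 2² ⇒ 5 = 1² + 2².
  97: 97 − 1² = 96, 97 − 2² = 93, 97 − 3² = 88, 97 − 4² = 81 = 9² ⇒ 97 = 4² + 9².
  113: 113 − 1² = 112, 113 − 2² = 109, 113 − 3² = 104, 113 − 4² = 97, 113 − 5² = 88, 113 − 6² = 77, 113 − 7² = 64 = 8² ⇒ 113 = 7² + 8².
  Combine using the Brahmagupta–Fibonacci identity (a² + b²)(c² + d²) = (ac − bd)² + (ad + bc)² = (ac + bd)² + (ad − bc)²:
  5 · 97 = 485: from (1² + 2²)(4² + 9²), take (1·4 − 2·9, 1·9 + 2·4) = (4 − 18, 9 + 8) = (-14, 17); dropping signs (only squares matter) gives (14, 17); check 14² + 17² = 196 + 289 = 485 ✓.
  485 · 113 = 54805: from (14² + 17²)(7² + 8²), take (14·7 − 17·8, 14·8 + 17·7) = (98 − 136, 112 + 119) = (-38, 231); dropping signs (only squares matter) gives (38, 231); check 38² + 231² = 1444 + 53361 = 54805 ✓.
Step 4: Order so x ≤ y and verify: 38² + 231² = 1444 + 53361 = 54805 = n. ✓

n = 54805 = 38² + 231² (one valid representation with x ≤ y).


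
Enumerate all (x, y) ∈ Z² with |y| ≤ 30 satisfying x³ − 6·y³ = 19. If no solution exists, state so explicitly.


The equation is x³ - 6y³ = 19. For fixed y, x³ = 6·y³ + 19, so a solution requires the RHS to be a perfect cube.
Strategy: iterate y from -30 to 30, compute RHS = 6·y³ + 19, and check whether it is a (positive or negative) perfect cube.
Check small values of y:
  y = 0: RHS = 19 is not a perfect cube.
  y = 1: RHS = 25 is not a perfect cube.
  y = -1: RHS = 13 is not a perfect cube.
  y = 2: RHS = 67 is not a perfect cube.
  y = -2: RHS = -29 is not a perfect cube.
  y = 3: RHS = 181 is not a perfect cube.
  y = -3: RHS = -143 is not a perfect cube.
Continuing the search up to |y| = 30 finds no solutions either.
No (x, y) in the scanned range satisfies the equation.

No integer solutions with |y| ≤ 30.


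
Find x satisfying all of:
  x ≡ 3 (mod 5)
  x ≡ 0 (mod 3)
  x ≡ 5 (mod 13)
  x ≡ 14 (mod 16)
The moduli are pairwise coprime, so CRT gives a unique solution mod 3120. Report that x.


Product of moduli M = 5 · 3 · 13 · 16 = 3120.
Merge one congruence at a time:
  Start: x ≡ 3 (mod 5).
  Combine with x ≡ 0 (mod 3); new modulus lcm = 15.
    Write x = 3 + 5·t and substitute into x ≡ 0 (mod 3): 5·t ≡ 0 − 3 = -3 (mod 3).
    Reduce coefficients mod 3: 2·t ≡ 0 (mod 3).
    The inverse of 2 mod 3 is 2 (since 2·2 = 4 = 1·3 + 1), so t ≡ 2·0 = 0 ≡ 0 (mod 3).
    Then x = 3 + 5·0 = 3, valid modulo lcm(5, 3) = 15: x ≡ 3 (mod 15).
  Combine with x ≡ 5 (mod 13); new modulus lcm = 195.
    Write x = 3 + 15·t and substitute into x ≡ 5 (mod 13): 15·t ≡ 5 − 3 = 2 (mod 13).
    Reduce coefficients mod 13: 2·t ≡ 2 (mod 13).
    The inverse of 2 mod 13 is 7 (since 2·7 = 14 = 1·13 + 1), so t ≡ 7·2 = 14 ≡ 1 (mod 13).
    Then x = 3 + 15·1 = 18, valid modulo lcm(15, 13) = 195: x ≡ 18 (mod 195).
  Combine with x ≡ 14 (mod 16); new modulus lcm = 3120.
    Write x = 18 + 195·t and substitute into x ≡ 14 (mod 16): 195·t ≡ 14 − 18 = -4 (mod 16).
    Reduce coefficients mod 16: 3·t ≡ 12 (mod 16).
    The inverse of 3 mod 16 is 11 (since 3·11 = 33 = 2·16 + 1), so t ≡ 11·12 = 132 ≡ 4 (mod 16).
    Then x = 18 + 195·4 = 798, valid modulo lcm(195, 16) = 3120: x ≡ 798 (mod 3120).
Verify against each original: 798 mod 5 = 3, 798 mod 3 = 0, 798 mod 13 = 5, 798 mod 16 = 14.

x ≡ 798 (mod 3120).


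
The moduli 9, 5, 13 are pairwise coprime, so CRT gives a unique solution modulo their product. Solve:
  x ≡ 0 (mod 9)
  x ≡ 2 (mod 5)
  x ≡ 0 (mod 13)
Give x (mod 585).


Moduli 9, 5, 13 are pairwise coprime; by CRT there is a unique solution modulo M = 9 · 5 · 13 = 585.
Solve pairwise, accumulating the modulus:
  Start with x ≡ 0 (mod 9).
  Combine with x ≡ 2 (mod 5): since gcd(9, 5) = 1, we get a unique residue mod 45.
    Write x = 0 + 9·t and substitute into x ≡ 2 (mod 5): 9·t ≡ 2 − 0 = 2 (mod 5).
    Reduce coefficients mod 5: 4·t ≡ 2 (mod 5).
    The inverse of 4 mod 5 is 4 (since 4·4 = 16 = 3·5 + 1), so t ≡ 4·2 = 8 ≡ 3 (mod 5).
    Then x = 0 + 9·3 = 27, valid modulo lcm(9, 5) = 45: x ≡ 27 (mod 45).
  Combine with x ≡ 0 (mod 13): since gcd(45, 13) = 1, we get a unique residue mod 585.
    Write x = 27 + 45·t and substitute into x ≡ 0 (mod 13): 45·t ≡ 0 − 27 = -27 (mod 13).
    Reduce coefficients mod 13: 6·t ≡ 12 (mod 13).
    The inverse of 6 mod 13 is 11 (since 6·11 = 66 = 5·13 + 1), so t ≡ 11·12 = 132 ≡ 2 (mod 13).
    Then x = 27 + 45·2 = 117, valid modulo lcm(45, 13) = 585: x ≡ 117 (mod 585).
Verify: 117 mod 9 = 0 ✓, 117 mod 5 = 2 ✓, 117 mod 13 = 0 ✓.

x ≡ 117 (mod 585).


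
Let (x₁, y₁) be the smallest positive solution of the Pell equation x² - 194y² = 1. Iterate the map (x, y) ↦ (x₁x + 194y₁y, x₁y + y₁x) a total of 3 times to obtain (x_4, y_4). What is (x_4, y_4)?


Step 1: Find the fundamental solution (x₁, y₁) of x² - 194y² = 1.
  Expand √194 as a continued fraction. a₀ = ⌊√194⌋ = 13; iterate m_{k+1} = d_k·a_k − m_k, d_{k+1} = (194 − m_{k+1}²)/d_k, a_{k+1} = ⌊(a₀ + m_{k+1})/d_{k+1}⌋ (starting m₀ = 0, d₀ = 1), with convergents p_k = a_k·p_{k-1} + p_{k-2}, q_k = a_k·q_{k-1} + q_{k-2} (p₋₁ = 1, q₋₁ = 0):
  k = 0: a₀ = 13; p₀/q₀ = 13/1; p₀² − 194·q₀² = 169 − 194 = -25.
  k = 1: m = 13, d = 25, a = ⌊(13 + 13)/25⌋ = 1; p/q = (1·13 + 1)/(1·1 + 0) = 14/1; p² − 194·q² = 196 − 194 = 2.
  k = 2: m = 12, d = 2, a = ⌊(13 + 12)/2⌋ = 12; p/q = (12·14 + 13)/(12·1 + 1) = 181/13; p² − 194·q² = 32761 − 32786 = -25.
  k = 3: m = 12, d = 25, a = ⌊(13 + 12)/25⌋ = 1; p/q = (1·181 + 14)/(1·13 + 1) = 195/14; p² − 194·q² = 38025 − 38024 = 1.
  The first convergent with p² − 194·q² = 1 gives the fundamental solution (x₁, y₁) = (195, 14).
Step 2: Apply the recurrence (x_{n+1}, y_{n+1}) = (x₁x_n + 194y₁y_n, x₁y_n + y₁x_n) repeatedly.
  From (x_1, y_1) = (195, 14): x_2 = 195·195 + 194·14·14 = 76049; y_2 = 195·14 + 14·195 = 5460.
  From (x_2, y_2) = (76049, 5460): x_3 = 195·76049 + 194·14·5460 = 29658915; y_3 = 195·5460 + 14·76049 = 2129386.
  From (x_3, y_3) = (29658915, 2129386): x_4 = 195·29658915 + 194·14·2129386 = 11566900801; y_4 = 195·2129386 + 14·29658915 = 830455080.
Step 3: Verify x_4² - 194·y_4² = 133793194140174441601 - 133793194140174441600 = 1 (should be 1). ✓

(x_1, y_1) = (195, 14); (x_4, y_4) = (11566900801, 830455080).


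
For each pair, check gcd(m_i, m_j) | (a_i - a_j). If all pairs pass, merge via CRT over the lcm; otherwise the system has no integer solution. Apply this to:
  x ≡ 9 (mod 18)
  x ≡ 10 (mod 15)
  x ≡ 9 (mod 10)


Moduli 18, 15, 10 are not pairwise coprime, so CRT works modulo lcm(m_i) when all pairwise compatibility conditions hold.
Pairwise compatibility: gcd(m_i, m_j) must divide a_i - a_j for every pair.
Merge one congruence at a time:
  Start: x ≡ 9 (mod 18).
  Combine with x ≡ 10 (mod 15): gcd(18, 15) = 3, and 10 - 9 = 1 is NOT divisible by 3.
    ⇒ system is inconsistent (no integer solution).

No solution (the system is inconsistent).


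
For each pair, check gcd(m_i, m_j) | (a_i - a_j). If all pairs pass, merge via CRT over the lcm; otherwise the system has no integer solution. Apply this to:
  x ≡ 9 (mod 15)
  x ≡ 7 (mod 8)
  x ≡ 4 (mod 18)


Moduli 15, 8, 18 are not pairwise coprime, so CRT works modulo lcm(m_i) when all pairwise compatibility conditions hold.
Pairwise compatibility: gcd(m_i, m_j) must divide a_i - a_j for every pair.
Merge one congruence at a time:
  Start: x ≡ 9 (mod 15).
  Combine with x ≡ 7 (mod 8): gcd(15, 8) = 1; 7 - 9 = -2, which IS divisible by 1, so compatible.
    Write x = 9 + 15·t and substitute into x ≡ 7 (mod 8): 15·t ≡ 7 − 9 = -2 (mod 8).
    Reduce coefficients mod 8: 7·t ≡ 6 (mod 8).
    The inverse of 7 mod 8 is 7 (since 7·7 = 49 = 6·8 + 1), so t ≡ 7·6 = 42 ≡ 2 (mod 8).
    Then x = 9 + 15·2 = 39, valid modulo lcm(15, 8) = 120: x ≡ 39 (mod 120).
  Combine with x ≡ 4 (mod 18): gcd(120, 18) = 6, and 4 - 39 = -35 is NOT divisible by 6.
    ⇒ system is inconsistent (no integer solution).

No solution (the system is inconsistent).


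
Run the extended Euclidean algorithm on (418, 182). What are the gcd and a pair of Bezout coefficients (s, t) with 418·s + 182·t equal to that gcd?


Euclidean algorithm on (418, 182) — divide until remainder is 0:
  418 = 2 · 182 + 54
  182 = 3 · 54 + 20
  54 = 2 · 20 + 14
  20 = 1 · 14 + 6
  14 = 2 · 6 + 2
  6 = 3 · 2 + 0
gcd(418, 182) = 2.
Track Bezout coefficients alongside the remainders: start with r₀ = 418 = a·1 + b·0 (s = 1, t = 0) and r₁ = 182 = a·0 + b·1 (s = 0, t = 1); each new remainder r_{k+1} = r_{k-1} − q_k·r_k inherits s_{k+1} = s_{k-1} − q_k·s_k, t_{k+1} = t_{k-1} − q_k·t_k, so r_k = a·s_k + b·t_k at every step:
  q = 2: r = 54, s = 1 − 2·0 = 1, t = 0 − 2·1 = -2  (check: 418·1 + 182·(-2) = 54)
  q = 3: r = 20, s = 0 − 3·1 = -3, t = 1 − 3·(-2) = 7  (check: 418·(-3) + 182·7 = 20)
  q = 2: r = 14, s = 1 − 2·(-3) = 7, t = -2 − 2·7 = -16  (check: 418·7 + 182·(-16) = 14)
  q = 1: r = 6, s = -3 − 1·7 = -10, t = 7 − 1·(-16) = 23  (check: 418·(-10) + 182·23 = 6)
  q = 2: r = 2, s = 7 − 2·(-10) = 27, t = -16 − 2·23 = -62  (check: 418·27 + 182·(-62) = 2)
The row with r = 2 (the gcd) gives the Bezout coefficients s = 27, t = -62.
Result: 418 · (27) + 182 · (-62) = 2.

gcd(418, 182) = 2; s = 27, t = -62 (check: 418·27 + 182·(-62) = 2).


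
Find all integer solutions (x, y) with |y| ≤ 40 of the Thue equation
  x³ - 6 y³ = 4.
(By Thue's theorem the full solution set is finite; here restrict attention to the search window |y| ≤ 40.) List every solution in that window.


The equation is x³ - 6y³ = 4. For fixed y, x³ = 6·y³ + 4, so a solution requires the RHS to be a perfect cube.
Strategy: iterate y from -40 to 40, compute RHS = 6·y³ + 4, and check whether it is a (positive or negative) perfect cube.
Check small values of y:
  y = 0: RHS = 4 is not a perfect cube.
  y = 1: RHS = 10 is not a perfect cube.
  y = -1: RHS = -2 is not a perfect cube.
  y = 2: RHS = 52 is not a perfect cube.
  y = -2: RHS = -44 is not a perfect cube.
  y = 3: RHS = 166 is not a perfect cube.
  y = -3: RHS = -158 is not a perfect cube.
Continuing the search up to |y| = 40 finds no solutions either.
No (x, y) in the scanned range satisfies the equation.

No integer solutions with |y| ≤ 40.


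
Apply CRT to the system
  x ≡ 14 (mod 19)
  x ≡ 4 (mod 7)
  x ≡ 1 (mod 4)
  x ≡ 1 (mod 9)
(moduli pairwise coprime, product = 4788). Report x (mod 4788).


Product of moduli M = 19 · 7 · 4 · 9 = 4788.
Merge one congruence at a time:
  Start: x ≡ 14 (mod 19).
  Combine with x ≡ 4 (mod 7); new modulus lcm = 133.
    Write x = 14 + 19·t and substitute into x ≡ 4 (mod 7): 19·t ≡ 4 − 14 = -10 (mod 7).
    Reduce coefficients mod 7: 5·t ≡ 4 (mod 7).
    The inverse of 5 mod 7 is 3 (since 5·3 = 15 = 2·7 + 1), so t ≡ 3·4 = 12 ≡ 5 (mod 7).
    Then x = 14 + 19·5 = 109, valid modulo lcm(19, 7) = 133: x ≡ 109 (mod 133).
  Combine with x ≡ 1 (mod 4); new modulus lcm = 532.
    Write x = 109 + 133·t and substitute into x ≡ 1 (mod 4): 133·t ≡ 1 − 109 = -108 (mod 4).
    Reduce coefficients mod 4: 1·t ≡ 0 (mod 4).
    So t ≡ 0 (mod 4).
    Then x = 109 + 133·0 = 109, valid modulo lcm(133, 4) = 532: x ≡ 109 (mod 532).
  Combine with x ≡ 1 (mod 9); new modulus lcm = 4788.
    Write x = 109 + 532·t and substitute into x ≡ 1 (mod 9): 532·t ≡ 1 − 109 = -108 (mod 9).
    Reduce coefficients mod 9: 1·t ≡ 0 (mod 9).
    So t ≡ 0 (mod 9).
    Then x = 109 + 532·0 = 109, valid modulo lcm(532, 9) = 4788: x ≡ 109 (mod 4788).
Verify against each original: 109 mod 19 = 14, 109 mod 7 = 4, 109 mod 4 = 1, 109 mod 9 = 1.

x ≡ 109 (mod 4788).
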